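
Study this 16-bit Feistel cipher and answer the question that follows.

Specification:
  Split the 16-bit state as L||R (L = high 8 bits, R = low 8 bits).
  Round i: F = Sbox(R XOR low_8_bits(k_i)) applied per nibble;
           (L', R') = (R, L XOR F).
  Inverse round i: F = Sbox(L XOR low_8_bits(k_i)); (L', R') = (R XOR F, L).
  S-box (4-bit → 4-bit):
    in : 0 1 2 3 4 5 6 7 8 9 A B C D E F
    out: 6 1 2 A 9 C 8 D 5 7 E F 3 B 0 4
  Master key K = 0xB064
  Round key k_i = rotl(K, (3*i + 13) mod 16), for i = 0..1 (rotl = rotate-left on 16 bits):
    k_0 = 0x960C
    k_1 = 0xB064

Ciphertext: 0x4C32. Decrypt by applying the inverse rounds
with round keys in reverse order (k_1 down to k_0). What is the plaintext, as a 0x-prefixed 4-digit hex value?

s_0 = ciphertext = 0x4C32
s_1 = InvRound(s_0, k_1) = 0x174C
s_2 = InvRound(s_1, k_0) = 0x5317

0x5317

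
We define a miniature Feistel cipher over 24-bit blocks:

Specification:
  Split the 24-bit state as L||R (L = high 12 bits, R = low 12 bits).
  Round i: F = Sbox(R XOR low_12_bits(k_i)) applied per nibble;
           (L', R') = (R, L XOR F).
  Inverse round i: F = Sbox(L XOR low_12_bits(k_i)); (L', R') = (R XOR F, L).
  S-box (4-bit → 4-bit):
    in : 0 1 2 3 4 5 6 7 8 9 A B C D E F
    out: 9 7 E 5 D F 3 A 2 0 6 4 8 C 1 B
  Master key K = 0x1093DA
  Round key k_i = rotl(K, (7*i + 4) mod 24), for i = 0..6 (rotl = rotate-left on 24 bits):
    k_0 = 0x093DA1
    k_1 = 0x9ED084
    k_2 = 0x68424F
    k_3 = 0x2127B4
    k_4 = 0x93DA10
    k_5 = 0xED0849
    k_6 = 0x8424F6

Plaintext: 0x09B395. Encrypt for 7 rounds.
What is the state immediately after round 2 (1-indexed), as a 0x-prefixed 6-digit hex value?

s_0 = plaintext = 0x09B395
s_1 = Round(s_0, k_0) = 0x3951C6
s_2 = Round(s_1, k_1) = 0x1C644B
s_3 = Round(s_2, k_2) = 0x44B25B
s_4 = Round(s_3, k_3) = 0x25BB50
s_5 = Round(s_4, k_4) = 0xB50582
s_6 = Round(s_5, k_5) = 0x5827D4
s_7 = Round(s_6, k_6) = 0x7D406C

0x1C644B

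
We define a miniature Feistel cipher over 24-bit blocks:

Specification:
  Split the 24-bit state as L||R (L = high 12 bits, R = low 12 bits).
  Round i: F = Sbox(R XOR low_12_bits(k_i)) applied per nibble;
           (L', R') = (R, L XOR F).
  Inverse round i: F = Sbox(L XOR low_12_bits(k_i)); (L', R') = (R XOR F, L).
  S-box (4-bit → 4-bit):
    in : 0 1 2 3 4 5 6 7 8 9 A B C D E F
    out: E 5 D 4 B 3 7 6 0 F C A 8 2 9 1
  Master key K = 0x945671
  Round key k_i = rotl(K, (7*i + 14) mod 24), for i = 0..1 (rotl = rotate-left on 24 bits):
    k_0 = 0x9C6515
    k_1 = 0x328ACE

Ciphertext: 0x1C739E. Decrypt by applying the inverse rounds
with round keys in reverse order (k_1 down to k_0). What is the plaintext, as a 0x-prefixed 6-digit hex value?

0x9BC971

s_0 = ciphertext = 0x1C739E
s_1 = InvRound(s_0, k_1) = 0x9711C7
s_2 = InvRound(s_1, k_0) = 0x9BC971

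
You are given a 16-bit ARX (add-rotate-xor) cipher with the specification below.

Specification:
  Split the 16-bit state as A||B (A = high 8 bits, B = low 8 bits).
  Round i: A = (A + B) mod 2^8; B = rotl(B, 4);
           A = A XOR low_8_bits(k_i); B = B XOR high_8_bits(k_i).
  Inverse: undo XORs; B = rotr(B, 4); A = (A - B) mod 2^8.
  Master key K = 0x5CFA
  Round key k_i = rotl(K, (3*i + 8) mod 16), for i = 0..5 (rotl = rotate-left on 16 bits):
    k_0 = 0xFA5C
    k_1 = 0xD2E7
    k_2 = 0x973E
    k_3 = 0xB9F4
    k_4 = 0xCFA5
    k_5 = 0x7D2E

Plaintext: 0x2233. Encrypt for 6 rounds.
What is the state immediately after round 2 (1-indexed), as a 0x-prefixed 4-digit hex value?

0x354E

s_0 = plaintext = 0x2233
s_1 = Round(s_0, k_0) = 0x09C9
s_2 = Round(s_1, k_1) = 0x354E
s_3 = Round(s_2, k_2) = 0xBD73
s_4 = Round(s_3, k_3) = 0xC48E
s_5 = Round(s_4, k_4) = 0xF727
s_6 = Round(s_5, k_5) = 0x300F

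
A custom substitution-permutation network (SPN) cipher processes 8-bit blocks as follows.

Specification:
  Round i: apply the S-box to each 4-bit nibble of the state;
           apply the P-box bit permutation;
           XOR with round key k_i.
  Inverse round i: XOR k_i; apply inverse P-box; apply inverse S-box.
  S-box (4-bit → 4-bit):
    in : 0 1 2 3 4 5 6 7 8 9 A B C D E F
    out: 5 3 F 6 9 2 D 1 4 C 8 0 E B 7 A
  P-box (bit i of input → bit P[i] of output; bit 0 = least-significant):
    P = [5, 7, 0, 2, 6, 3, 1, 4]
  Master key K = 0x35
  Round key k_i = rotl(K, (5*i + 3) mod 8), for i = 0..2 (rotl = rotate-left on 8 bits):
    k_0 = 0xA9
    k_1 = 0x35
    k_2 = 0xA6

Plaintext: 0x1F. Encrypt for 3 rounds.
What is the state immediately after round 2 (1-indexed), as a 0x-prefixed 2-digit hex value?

s_0 = plaintext = 0x1F
s_1 = Round(s_0, k_0) = 0x65
s_2 = Round(s_1, k_1) = 0xE7
s_3 = Round(s_2, k_2) = 0xCC

0xE7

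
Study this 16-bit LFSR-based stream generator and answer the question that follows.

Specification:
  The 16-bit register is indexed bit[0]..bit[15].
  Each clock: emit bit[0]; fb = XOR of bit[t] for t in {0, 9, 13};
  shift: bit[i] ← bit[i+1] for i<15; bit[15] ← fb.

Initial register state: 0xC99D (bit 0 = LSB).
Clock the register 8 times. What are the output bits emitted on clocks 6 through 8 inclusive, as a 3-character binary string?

reg_0 = 0xC99D
clock 1: out=1, reg = 0xE4CE
clock 2: out=0, reg = 0xF267
clock 3: out=1, reg = 0xF933
clock 4: out=1, reg = 0x7C99
clock 5: out=1, reg = 0x3E4C
clock 6: out=0, reg = 0x1F26
clock 7: out=0, reg = 0x8F93
clock 8: out=1, reg = 0x47C9

001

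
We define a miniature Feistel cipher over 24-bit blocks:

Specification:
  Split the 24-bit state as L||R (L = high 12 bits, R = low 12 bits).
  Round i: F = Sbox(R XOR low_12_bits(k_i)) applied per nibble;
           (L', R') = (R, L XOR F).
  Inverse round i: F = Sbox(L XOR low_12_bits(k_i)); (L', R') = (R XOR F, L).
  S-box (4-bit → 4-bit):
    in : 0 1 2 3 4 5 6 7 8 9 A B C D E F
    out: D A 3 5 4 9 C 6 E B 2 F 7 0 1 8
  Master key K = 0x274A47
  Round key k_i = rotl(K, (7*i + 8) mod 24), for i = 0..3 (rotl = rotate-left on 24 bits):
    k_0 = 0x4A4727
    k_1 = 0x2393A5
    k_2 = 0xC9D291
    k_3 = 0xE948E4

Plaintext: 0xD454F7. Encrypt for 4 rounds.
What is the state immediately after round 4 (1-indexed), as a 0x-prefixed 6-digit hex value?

s_0 = plaintext = 0xD454F7
s_1 = Round(s_0, k_0) = 0x4F7848
s_2 = Round(s_1, k_1) = 0x848BE7
s_3 = Round(s_2, k_2) = 0xBE7324
s_4 = Round(s_3, k_3) = 0x32449A

0x32449A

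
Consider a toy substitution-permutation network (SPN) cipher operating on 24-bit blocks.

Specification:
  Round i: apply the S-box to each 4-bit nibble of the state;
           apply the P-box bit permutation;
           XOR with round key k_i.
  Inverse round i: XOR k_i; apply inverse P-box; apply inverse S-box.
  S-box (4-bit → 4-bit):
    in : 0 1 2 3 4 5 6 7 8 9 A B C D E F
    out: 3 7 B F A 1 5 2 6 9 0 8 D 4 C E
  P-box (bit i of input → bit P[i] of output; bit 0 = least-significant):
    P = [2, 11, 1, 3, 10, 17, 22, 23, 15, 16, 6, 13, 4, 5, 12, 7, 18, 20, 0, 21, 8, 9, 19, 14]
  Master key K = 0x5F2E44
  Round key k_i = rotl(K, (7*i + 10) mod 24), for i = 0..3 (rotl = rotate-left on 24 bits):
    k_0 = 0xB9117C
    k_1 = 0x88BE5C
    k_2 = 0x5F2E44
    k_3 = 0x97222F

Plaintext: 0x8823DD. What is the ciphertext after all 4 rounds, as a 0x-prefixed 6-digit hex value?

0xCD6F23

s_0 = plaintext = 0x8823DD
s_1 = Round(s_0, k_0) = 0xE0B38F
s_2 = Round(s_1, k_1) = 0xD75696
s_3 = Round(s_2, k_2) = 0xC7AA12
s_4 = Round(s_3, k_3) = 0xCD6F23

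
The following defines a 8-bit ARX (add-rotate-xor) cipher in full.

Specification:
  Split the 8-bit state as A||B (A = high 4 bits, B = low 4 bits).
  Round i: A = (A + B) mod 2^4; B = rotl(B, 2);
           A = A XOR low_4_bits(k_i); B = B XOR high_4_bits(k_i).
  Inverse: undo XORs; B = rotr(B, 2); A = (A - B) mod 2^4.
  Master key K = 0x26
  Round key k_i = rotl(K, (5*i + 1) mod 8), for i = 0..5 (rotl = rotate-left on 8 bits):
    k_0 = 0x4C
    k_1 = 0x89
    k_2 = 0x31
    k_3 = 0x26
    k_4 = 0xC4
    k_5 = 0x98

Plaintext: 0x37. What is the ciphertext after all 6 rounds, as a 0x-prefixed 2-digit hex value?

s_0 = plaintext = 0x37
s_1 = Round(s_0, k_0) = 0x69
s_2 = Round(s_1, k_1) = 0x6E
s_3 = Round(s_2, k_2) = 0x58
s_4 = Round(s_3, k_3) = 0xB0
s_5 = Round(s_4, k_4) = 0xFC
s_6 = Round(s_5, k_5) = 0x3A

0x3A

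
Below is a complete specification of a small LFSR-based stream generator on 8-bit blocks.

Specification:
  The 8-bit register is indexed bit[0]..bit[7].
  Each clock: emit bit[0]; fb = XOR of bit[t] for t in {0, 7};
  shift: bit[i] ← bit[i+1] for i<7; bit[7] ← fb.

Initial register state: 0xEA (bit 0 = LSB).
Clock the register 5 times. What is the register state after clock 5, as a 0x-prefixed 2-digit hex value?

reg_0 = 0xEA
clock 1: out=0, reg = 0xF5
clock 2: out=1, reg = 0x7A
clock 3: out=0, reg = 0x3D
clock 4: out=1, reg = 0x9E
clock 5: out=0, reg = 0xCF

0xCF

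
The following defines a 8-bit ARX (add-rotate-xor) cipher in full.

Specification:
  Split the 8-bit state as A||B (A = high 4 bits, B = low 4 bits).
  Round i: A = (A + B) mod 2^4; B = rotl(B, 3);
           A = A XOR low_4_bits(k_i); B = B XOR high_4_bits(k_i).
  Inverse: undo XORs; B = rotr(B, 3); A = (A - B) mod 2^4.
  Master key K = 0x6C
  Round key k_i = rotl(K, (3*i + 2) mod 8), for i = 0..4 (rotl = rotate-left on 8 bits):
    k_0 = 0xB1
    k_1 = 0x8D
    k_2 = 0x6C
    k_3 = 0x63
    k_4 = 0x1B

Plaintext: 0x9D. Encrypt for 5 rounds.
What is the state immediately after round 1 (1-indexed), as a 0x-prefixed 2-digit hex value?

s_0 = plaintext = 0x9D
s_1 = Round(s_0, k_0) = 0x75
s_2 = Round(s_1, k_1) = 0x12
s_3 = Round(s_2, k_2) = 0xF7
s_4 = Round(s_3, k_3) = 0x5D
s_5 = Round(s_4, k_4) = 0x9F

0x75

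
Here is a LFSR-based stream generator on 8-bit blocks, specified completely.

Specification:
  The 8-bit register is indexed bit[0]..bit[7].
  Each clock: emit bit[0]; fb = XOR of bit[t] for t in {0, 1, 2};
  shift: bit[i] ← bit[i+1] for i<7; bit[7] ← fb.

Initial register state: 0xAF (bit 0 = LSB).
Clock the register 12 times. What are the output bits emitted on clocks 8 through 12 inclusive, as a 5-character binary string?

11100

reg_0 = 0xAF
clock 1: out=1, reg = 0xD7
clock 2: out=1, reg = 0xEB
clock 3: out=1, reg = 0x75
clock 4: out=1, reg = 0x3A
clock 5: out=0, reg = 0x9D
clock 6: out=1, reg = 0x4E
clock 7: out=0, reg = 0x27
clock 8: out=1, reg = 0x93
clock 9: out=1, reg = 0x49
clock 10: out=1, reg = 0xA4
clock 11: out=0, reg = 0xD2
clock 12: out=0, reg = 0xE9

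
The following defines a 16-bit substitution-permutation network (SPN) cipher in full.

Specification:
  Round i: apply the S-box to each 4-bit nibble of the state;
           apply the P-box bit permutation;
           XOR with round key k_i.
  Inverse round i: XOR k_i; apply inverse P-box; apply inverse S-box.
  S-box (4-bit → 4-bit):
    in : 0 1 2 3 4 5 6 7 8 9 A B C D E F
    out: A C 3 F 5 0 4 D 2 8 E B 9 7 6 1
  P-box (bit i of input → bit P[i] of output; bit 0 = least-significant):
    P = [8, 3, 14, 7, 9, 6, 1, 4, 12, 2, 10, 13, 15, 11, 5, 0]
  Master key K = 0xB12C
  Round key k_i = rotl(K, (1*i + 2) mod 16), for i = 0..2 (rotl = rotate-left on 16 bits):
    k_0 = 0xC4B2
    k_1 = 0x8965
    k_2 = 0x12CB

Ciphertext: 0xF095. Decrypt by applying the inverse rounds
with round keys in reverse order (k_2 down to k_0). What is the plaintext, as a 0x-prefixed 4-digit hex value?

0xB81E

s_0 = ciphertext = 0xF095
s_1 = InvRound(s_0, k_2) = 0xF03E
s_2 = InvRound(s_1, k_1) = 0x0CAD
s_3 = InvRound(s_2, k_0) = 0xB81E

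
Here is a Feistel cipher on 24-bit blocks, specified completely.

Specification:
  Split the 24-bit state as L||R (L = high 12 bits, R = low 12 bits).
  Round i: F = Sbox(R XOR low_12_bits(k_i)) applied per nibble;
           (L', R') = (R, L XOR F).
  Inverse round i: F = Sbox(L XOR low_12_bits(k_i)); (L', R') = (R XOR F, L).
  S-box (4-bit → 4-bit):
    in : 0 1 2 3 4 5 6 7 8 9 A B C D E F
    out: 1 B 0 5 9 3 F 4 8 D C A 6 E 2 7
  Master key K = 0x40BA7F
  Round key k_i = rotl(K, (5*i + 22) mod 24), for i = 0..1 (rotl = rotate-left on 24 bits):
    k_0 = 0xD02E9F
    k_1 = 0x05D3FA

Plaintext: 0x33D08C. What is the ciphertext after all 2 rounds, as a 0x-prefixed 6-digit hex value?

s_0 = plaintext = 0x33D08C
s_1 = Round(s_0, k_0) = 0x08C188
s_2 = Round(s_1, k_1) = 0x1880CC

0x1880CC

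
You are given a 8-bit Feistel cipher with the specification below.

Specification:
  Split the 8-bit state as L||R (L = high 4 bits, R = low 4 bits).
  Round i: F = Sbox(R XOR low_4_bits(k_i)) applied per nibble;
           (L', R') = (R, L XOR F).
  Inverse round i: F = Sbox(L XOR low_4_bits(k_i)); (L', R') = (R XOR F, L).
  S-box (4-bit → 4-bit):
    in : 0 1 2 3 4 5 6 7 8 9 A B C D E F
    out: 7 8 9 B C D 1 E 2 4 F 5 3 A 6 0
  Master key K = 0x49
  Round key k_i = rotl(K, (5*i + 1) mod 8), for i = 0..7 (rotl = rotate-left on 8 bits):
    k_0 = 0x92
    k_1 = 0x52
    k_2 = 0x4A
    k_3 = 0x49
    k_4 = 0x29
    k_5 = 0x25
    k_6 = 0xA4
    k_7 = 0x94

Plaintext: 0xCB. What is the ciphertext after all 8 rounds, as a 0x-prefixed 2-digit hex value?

0x10

s_0 = plaintext = 0xCB
s_1 = Round(s_0, k_0) = 0xB8
s_2 = Round(s_1, k_1) = 0x84
s_3 = Round(s_2, k_2) = 0x4E
s_4 = Round(s_3, k_3) = 0xEA
s_5 = Round(s_4, k_4) = 0xA5
s_6 = Round(s_5, k_5) = 0x5D
s_7 = Round(s_6, k_6) = 0xD1
s_8 = Round(s_7, k_7) = 0x10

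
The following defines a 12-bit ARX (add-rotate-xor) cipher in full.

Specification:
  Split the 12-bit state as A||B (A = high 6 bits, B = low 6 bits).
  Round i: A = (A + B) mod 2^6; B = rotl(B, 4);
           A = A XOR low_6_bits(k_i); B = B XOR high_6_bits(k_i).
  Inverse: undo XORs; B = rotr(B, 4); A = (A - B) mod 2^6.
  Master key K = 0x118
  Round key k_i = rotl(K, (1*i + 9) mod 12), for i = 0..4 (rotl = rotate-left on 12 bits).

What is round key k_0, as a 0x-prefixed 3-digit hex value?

0x023

K = 0x118
k_0 = rotl(K, (1*0+9) mod 12) = rotl(K, 9) = 0x023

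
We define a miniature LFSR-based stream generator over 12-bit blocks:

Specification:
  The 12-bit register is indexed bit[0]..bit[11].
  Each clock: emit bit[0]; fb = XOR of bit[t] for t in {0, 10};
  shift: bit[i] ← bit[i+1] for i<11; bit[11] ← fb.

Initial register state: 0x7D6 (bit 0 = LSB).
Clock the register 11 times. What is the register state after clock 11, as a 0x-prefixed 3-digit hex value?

0x676

reg_0 = 0x7D6
clock 1: out=0, reg = 0xBEB
clock 2: out=1, reg = 0xDF5
clock 3: out=1, reg = 0x6FA
clock 4: out=0, reg = 0xB7D
clock 5: out=1, reg = 0xDBE
clock 6: out=0, reg = 0xEDF
clock 7: out=1, reg = 0x76F
clock 8: out=1, reg = 0x3B7
clock 9: out=1, reg = 0x9DB
clock 10: out=1, reg = 0xCED
clock 11: out=1, reg = 0x676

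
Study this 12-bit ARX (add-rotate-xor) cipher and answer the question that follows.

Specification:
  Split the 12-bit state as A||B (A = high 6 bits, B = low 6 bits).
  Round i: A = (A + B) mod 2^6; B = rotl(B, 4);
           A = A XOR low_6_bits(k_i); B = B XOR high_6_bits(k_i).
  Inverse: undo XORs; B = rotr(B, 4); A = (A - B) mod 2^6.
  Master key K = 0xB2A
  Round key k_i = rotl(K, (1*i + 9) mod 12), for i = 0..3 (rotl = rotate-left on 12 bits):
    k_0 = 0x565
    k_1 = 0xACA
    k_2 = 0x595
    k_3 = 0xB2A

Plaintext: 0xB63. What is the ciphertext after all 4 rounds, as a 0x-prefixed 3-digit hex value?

s_0 = plaintext = 0xB63
s_1 = Round(s_0, k_0) = 0xD6D
s_2 = Round(s_1, k_1) = 0xA30
s_3 = Round(s_2, k_2) = 0x35A
s_4 = Round(s_3, k_3) = 0x34A

0x34A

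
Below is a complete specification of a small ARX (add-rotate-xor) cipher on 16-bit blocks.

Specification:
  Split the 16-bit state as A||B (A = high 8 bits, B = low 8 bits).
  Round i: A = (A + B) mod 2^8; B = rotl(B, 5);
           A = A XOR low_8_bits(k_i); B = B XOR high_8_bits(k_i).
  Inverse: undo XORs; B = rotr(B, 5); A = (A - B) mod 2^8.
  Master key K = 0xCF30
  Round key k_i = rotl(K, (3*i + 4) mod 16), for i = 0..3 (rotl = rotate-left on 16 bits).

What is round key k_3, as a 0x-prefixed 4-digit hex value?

K = 0xCF30
k_0 = rotl(K, (3*0+4) mod 16) = rotl(K, 4) = 0xF30C
k_1 = rotl(K, (3*1+4) mod 16) = rotl(K, 7) = 0x9867
k_2 = rotl(K, (3*2+4) mod 16) = rotl(K, 10) = 0xC33C
k_3 = rotl(K, (3*3+4) mod 16) = rotl(K, 13) = 0x19E6

0x19E6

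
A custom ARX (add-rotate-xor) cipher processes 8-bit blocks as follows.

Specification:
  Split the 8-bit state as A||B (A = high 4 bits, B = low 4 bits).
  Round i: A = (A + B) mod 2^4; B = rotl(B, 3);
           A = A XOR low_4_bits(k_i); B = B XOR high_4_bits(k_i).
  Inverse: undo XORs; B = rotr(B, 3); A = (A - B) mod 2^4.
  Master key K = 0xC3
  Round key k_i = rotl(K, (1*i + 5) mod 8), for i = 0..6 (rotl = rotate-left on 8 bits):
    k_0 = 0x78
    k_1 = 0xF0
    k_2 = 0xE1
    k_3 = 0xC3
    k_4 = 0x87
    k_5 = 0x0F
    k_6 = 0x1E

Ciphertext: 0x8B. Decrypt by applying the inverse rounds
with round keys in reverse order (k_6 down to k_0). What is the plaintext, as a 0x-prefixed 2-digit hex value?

s_0 = ciphertext = 0x8B
s_1 = InvRound(s_0, k_6) = 0x15
s_2 = InvRound(s_1, k_5) = 0x4A
s_3 = InvRound(s_2, k_4) = 0xF4
s_4 = InvRound(s_3, k_3) = 0xB1
s_5 = InvRound(s_4, k_2) = 0xBF
s_6 = InvRound(s_5, k_1) = 0xB0
s_7 = InvRound(s_6, k_0) = 0x5E

0x5E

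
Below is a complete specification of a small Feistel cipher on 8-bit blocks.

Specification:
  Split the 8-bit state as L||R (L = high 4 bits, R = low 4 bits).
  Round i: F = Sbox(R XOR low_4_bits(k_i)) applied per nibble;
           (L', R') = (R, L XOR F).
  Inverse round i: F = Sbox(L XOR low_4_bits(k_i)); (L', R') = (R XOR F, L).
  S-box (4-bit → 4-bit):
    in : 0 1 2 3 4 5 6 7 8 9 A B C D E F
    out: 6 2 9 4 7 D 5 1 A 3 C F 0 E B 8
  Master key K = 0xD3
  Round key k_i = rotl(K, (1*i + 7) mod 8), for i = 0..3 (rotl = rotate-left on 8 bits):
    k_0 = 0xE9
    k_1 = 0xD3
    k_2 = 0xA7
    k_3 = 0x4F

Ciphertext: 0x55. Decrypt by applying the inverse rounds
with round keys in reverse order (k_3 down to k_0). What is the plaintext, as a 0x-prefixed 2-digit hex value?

0x57

s_0 = ciphertext = 0x55
s_1 = InvRound(s_0, k_3) = 0x95
s_2 = InvRound(s_1, k_2) = 0xE9
s_3 = InvRound(s_2, k_1) = 0x7E
s_4 = InvRound(s_3, k_0) = 0x57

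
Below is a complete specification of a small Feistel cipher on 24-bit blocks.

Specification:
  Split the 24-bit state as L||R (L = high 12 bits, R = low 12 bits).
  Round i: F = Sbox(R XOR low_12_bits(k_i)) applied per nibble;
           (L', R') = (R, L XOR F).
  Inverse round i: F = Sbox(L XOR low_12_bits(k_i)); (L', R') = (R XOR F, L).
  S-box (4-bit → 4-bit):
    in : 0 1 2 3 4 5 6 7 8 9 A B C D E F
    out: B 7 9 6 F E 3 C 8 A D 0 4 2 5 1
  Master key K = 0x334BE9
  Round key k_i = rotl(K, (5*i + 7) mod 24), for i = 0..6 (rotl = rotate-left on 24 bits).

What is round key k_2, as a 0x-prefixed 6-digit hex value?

K = 0x334BE9
k_0 = rotl(K, (5*0+7) mod 24) = rotl(K, 7) = 0xA5F499
k_1 = rotl(K, (5*1+7) mod 24) = rotl(K, 12) = 0xBE9334
k_2 = rotl(K, (5*2+7) mod 24) = rotl(K, 17) = 0xD26697

0xD26697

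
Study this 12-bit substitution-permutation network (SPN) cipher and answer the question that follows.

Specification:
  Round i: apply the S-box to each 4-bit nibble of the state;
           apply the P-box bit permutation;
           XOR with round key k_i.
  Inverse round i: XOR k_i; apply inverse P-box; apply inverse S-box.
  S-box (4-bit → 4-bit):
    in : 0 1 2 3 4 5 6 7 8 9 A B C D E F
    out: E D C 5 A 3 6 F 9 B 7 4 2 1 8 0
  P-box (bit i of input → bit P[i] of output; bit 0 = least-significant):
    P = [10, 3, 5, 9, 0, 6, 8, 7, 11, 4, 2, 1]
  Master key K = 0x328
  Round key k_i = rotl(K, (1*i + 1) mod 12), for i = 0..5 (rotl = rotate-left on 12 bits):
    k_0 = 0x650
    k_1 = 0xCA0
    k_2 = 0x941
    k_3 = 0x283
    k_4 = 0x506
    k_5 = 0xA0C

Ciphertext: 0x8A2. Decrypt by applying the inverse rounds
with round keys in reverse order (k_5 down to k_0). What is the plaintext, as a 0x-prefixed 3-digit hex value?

s_0 = ciphertext = 0x8A2
s_1 = InvRound(s_0, k_5) = 0x2E0
s_2 = InvRound(s_1, k_4) = 0x201
s_3 = InvRound(s_2, k_3) = 0xEEF
s_4 = InvRound(s_3, k_2) = 0x227
s_5 = InvRound(s_4, k_1) = 0x188
s_6 = InvRound(s_5, k_0) = 0xC09

0xC09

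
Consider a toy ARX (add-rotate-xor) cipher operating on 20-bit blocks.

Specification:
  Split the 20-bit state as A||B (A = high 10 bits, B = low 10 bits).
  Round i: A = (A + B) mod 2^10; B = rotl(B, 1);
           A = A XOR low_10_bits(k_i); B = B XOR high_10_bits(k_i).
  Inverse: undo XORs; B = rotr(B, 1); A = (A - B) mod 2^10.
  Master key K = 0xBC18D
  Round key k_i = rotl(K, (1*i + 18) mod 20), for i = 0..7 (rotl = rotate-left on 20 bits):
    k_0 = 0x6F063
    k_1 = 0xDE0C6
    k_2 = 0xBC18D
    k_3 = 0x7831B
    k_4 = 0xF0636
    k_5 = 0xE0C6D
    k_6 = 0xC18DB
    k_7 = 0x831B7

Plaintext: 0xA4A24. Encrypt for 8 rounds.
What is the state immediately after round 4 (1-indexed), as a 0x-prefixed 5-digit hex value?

s_0 = plaintext = 0xA4A24
s_1 = Round(s_0, k_0) = 0x355F5
s_2 = Round(s_1, k_1) = 0x83092
s_3 = Round(s_2, k_2) = 0xC4FD4
s_4 = Round(s_3, k_3) = 0x7F249
s_5 = Round(s_4, k_4) = 0x9CF52
s_6 = Round(s_5, k_5) = 0x6A126
s_7 = Round(s_6, k_6) = 0x8554A
s_8 = Round(s_7, k_7) = 0xBA098

0x7F249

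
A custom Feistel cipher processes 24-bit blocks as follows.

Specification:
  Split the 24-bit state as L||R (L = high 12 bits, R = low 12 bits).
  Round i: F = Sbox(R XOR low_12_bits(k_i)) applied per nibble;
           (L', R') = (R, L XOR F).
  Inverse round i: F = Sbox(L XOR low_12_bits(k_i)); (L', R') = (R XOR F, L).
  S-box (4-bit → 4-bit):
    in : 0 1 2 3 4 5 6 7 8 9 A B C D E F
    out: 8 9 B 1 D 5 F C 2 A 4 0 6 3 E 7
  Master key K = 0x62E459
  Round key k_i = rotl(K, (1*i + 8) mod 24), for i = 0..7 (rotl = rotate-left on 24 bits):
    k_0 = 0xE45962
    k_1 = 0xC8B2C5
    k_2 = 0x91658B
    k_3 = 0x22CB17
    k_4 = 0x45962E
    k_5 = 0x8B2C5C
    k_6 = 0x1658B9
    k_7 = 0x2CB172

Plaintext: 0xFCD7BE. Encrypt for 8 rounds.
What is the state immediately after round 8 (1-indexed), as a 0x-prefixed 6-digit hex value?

s_0 = plaintext = 0xFCD7BE
s_1 = Round(s_0, k_0) = 0x7BE1FB
s_2 = Round(s_1, k_1) = 0x1FB6A0
s_3 = Round(s_2, k_2) = 0x6A004B
s_4 = Round(s_3, k_3) = 0x04B6F6
s_5 = Round(s_4, k_4) = 0x6F6879
s_6 = Round(s_5, k_5) = 0x879B43
s_7 = Round(s_6, k_6) = 0xB4390D
s_8 = Round(s_7, k_7) = 0x90D984

0x90D984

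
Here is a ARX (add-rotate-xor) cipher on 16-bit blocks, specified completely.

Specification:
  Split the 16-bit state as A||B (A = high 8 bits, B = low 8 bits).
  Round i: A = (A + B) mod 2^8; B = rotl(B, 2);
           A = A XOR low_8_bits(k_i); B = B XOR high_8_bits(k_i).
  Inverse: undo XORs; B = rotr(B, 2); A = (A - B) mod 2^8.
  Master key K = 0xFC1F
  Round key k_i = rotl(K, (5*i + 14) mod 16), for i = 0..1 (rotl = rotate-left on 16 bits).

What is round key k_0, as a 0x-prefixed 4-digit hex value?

K = 0xFC1F
k_0 = rotl(K, (5*0+14) mod 16) = rotl(K, 14) = 0xFF07

0xFF07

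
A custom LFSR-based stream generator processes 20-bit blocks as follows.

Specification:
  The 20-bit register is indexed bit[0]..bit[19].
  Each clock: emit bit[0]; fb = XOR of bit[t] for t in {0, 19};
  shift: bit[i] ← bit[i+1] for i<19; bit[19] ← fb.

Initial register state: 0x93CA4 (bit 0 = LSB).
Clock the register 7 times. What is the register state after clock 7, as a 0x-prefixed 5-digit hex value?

reg_0 = 0x93CA4
clock 1: out=0, reg = 0xC9E52
clock 2: out=0, reg = 0xE4F29
clock 3: out=1, reg = 0x72794
clock 4: out=0, reg = 0x393CA
clock 5: out=0, reg = 0x1C9E5
clock 6: out=1, reg = 0x8E4F2
clock 7: out=0, reg = 0xC7279

0xC7279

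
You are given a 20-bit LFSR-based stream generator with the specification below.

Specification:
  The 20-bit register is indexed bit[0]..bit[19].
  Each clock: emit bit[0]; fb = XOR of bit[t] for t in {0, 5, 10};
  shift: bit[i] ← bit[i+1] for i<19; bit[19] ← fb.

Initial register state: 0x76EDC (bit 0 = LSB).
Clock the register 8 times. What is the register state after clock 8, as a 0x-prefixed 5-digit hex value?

0x7176E

reg_0 = 0x76EDC
clock 1: out=0, reg = 0xBB76E
clock 2: out=0, reg = 0x5DBB7
clock 3: out=1, reg = 0x2EDDB
clock 4: out=1, reg = 0x176ED
clock 5: out=1, reg = 0x8BB76
clock 6: out=0, reg = 0xC5DBB
clock 7: out=1, reg = 0xE2EDD
clock 8: out=1, reg = 0x7176E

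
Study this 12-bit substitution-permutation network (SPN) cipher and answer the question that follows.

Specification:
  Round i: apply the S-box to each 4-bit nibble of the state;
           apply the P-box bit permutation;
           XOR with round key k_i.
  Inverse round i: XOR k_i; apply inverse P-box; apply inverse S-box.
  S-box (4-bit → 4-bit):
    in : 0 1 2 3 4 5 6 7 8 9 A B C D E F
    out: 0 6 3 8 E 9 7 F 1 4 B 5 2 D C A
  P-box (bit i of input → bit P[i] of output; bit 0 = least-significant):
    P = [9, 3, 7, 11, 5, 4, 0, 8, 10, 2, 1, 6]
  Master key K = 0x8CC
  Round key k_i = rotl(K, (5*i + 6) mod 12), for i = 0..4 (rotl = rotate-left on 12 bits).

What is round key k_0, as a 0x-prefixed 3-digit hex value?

K = 0x8CC
k_0 = rotl(K, (5*0+6) mod 12) = rotl(K, 6) = 0x323

0x323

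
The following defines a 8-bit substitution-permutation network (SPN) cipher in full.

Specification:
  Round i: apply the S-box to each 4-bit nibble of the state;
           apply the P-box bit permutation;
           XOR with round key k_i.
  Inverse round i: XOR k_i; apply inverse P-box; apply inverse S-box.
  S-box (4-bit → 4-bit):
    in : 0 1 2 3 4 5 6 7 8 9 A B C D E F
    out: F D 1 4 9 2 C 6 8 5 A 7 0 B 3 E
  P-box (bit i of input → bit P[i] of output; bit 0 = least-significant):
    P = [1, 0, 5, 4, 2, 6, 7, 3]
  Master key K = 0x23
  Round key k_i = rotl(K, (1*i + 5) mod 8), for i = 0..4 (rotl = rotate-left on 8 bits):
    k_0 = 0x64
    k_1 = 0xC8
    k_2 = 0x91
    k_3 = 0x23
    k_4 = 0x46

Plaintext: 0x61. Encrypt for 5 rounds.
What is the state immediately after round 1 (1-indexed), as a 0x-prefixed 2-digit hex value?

s_0 = plaintext = 0x61
s_1 = Round(s_0, k_0) = 0xDE
s_2 = Round(s_1, k_1) = 0x87
s_3 = Round(s_2, k_2) = 0xB8
s_4 = Round(s_3, k_3) = 0xF7
s_5 = Round(s_4, k_4) = 0xAF

0xDE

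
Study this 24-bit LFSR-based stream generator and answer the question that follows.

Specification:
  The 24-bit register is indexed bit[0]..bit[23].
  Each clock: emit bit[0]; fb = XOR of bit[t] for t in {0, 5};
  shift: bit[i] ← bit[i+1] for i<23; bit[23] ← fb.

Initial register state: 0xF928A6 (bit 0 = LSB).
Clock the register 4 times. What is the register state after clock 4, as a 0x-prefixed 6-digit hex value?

reg_0 = 0xF928A6
clock 1: out=0, reg = 0xFC9453
clock 2: out=1, reg = 0xFE4A29
clock 3: out=1, reg = 0x7F2514
clock 4: out=0, reg = 0x3F928A

0x3F928A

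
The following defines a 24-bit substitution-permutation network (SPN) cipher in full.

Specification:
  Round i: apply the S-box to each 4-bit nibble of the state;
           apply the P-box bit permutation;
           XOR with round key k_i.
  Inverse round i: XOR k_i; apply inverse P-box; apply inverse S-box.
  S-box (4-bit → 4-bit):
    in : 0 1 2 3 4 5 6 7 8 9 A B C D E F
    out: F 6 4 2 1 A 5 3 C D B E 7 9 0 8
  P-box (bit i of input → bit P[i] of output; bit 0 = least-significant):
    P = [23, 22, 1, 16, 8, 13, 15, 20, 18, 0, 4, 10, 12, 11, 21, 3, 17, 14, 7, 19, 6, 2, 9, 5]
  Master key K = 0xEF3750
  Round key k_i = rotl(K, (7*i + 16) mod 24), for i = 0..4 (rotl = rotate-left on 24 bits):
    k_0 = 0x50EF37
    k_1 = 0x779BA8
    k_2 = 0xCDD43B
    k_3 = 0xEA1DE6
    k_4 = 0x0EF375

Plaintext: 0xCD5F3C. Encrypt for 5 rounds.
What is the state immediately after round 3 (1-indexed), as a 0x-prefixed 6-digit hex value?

s_0 = plaintext = 0xCD5F3C
s_1 = Round(s_0, k_0) = 0x9AC179
s_2 = Round(s_1, k_1) = 0xDCE0DB
s_3 = Round(s_2, k_2) = 0x9A91C8
s_4 = Round(s_3, k_3) = 0xC1EE9D
s_5 = Round(s_4, k_4) = 0x9F30B1

0x9A91C8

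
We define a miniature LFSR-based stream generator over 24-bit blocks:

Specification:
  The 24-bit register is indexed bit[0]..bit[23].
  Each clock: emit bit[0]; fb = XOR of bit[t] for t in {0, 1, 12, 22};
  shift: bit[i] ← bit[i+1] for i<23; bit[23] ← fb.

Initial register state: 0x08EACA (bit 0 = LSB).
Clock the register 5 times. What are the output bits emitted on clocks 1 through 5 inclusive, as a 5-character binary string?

01010

reg_0 = 0x08EACA
clock 1: out=0, reg = 0x847565
clock 2: out=1, reg = 0x423AB2
clock 3: out=0, reg = 0xA11D59
clock 4: out=1, reg = 0x508EAC
clock 5: out=0, reg = 0xA84756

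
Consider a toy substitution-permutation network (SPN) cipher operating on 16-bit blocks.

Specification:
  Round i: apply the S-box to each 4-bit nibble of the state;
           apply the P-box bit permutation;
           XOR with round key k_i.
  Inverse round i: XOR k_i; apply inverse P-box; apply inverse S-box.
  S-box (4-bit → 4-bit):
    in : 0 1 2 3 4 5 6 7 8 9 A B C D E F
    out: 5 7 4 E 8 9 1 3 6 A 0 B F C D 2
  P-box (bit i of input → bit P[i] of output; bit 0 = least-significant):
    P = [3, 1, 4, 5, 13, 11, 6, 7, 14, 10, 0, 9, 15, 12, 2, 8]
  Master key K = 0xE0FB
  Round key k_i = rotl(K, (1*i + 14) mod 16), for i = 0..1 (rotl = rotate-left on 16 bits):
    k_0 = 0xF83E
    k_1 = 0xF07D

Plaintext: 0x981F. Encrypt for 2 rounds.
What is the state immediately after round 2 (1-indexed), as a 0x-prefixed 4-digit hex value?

s_0 = plaintext = 0x981F
s_1 = Round(s_0, k_0) = 0xC57D
s_2 = Round(s_1, k_1) = 0x0B49

0x0B49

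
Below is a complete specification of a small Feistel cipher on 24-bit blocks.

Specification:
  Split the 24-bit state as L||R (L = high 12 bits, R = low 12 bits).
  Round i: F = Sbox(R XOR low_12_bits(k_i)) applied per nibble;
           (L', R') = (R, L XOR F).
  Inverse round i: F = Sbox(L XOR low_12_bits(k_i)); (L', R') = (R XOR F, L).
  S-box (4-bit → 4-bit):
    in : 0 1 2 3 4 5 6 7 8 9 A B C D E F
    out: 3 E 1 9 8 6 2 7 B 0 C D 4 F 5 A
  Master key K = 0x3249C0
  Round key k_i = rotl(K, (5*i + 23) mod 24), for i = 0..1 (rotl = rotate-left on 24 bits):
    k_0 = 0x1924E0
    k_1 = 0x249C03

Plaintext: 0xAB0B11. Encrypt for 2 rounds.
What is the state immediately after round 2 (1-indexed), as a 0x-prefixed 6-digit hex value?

s_0 = plaintext = 0xAB0B11
s_1 = Round(s_0, k_0) = 0xB1101E
s_2 = Round(s_1, k_1) = 0x01EFFE

0x01EFFE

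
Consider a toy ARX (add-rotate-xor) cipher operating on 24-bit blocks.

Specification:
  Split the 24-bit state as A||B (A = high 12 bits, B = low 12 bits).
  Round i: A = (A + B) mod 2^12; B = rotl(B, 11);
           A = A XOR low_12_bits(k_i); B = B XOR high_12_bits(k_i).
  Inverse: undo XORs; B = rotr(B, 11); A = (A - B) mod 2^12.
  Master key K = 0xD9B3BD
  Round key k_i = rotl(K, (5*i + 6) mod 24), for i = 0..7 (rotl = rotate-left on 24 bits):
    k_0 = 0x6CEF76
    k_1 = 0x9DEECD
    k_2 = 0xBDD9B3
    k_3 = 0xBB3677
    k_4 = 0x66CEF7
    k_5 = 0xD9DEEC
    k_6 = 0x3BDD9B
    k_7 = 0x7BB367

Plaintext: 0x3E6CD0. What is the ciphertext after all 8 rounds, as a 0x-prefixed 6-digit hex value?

0x2F8FCC

s_0 = plaintext = 0x3E6CD0
s_1 = Round(s_0, k_0) = 0xFC00A6
s_2 = Round(s_1, k_1) = 0xEAB98D
s_3 = Round(s_2, k_2) = 0x18B71B
s_4 = Round(s_3, k_3) = 0xED103E
s_5 = Round(s_4, k_4) = 0x1F8673
s_6 = Round(s_5, k_5) = 0x6876A4
s_7 = Round(s_6, k_6) = 0x0B00EF
s_8 = Round(s_7, k_7) = 0x2F8FCC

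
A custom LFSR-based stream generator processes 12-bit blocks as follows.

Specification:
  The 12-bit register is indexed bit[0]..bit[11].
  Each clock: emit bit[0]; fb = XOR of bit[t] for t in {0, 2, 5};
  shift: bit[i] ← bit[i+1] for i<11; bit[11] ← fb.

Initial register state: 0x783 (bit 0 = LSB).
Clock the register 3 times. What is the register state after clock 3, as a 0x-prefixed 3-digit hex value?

0xEF0

reg_0 = 0x783
clock 1: out=1, reg = 0xBC1
clock 2: out=1, reg = 0xDE0
clock 3: out=0, reg = 0xEF0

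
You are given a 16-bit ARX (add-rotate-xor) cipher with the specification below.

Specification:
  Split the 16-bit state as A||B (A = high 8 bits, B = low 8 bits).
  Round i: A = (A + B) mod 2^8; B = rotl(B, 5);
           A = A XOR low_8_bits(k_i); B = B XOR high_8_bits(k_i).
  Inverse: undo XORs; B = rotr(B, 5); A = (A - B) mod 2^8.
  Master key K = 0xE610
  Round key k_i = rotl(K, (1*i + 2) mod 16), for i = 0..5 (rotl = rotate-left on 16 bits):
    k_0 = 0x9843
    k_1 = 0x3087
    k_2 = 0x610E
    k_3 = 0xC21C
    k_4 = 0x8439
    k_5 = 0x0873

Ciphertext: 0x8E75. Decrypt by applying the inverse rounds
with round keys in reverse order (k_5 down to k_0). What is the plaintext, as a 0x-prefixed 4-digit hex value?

0x7191

s_0 = ciphertext = 0x8E75
s_1 = InvRound(s_0, k_5) = 0x12EB
s_2 = InvRound(s_1, k_4) = 0xB07B
s_3 = InvRound(s_2, k_3) = 0xDFCD
s_4 = InvRound(s_3, k_2) = 0x6C65
s_5 = InvRound(s_4, k_1) = 0x41AA
s_6 = InvRound(s_5, k_0) = 0x7191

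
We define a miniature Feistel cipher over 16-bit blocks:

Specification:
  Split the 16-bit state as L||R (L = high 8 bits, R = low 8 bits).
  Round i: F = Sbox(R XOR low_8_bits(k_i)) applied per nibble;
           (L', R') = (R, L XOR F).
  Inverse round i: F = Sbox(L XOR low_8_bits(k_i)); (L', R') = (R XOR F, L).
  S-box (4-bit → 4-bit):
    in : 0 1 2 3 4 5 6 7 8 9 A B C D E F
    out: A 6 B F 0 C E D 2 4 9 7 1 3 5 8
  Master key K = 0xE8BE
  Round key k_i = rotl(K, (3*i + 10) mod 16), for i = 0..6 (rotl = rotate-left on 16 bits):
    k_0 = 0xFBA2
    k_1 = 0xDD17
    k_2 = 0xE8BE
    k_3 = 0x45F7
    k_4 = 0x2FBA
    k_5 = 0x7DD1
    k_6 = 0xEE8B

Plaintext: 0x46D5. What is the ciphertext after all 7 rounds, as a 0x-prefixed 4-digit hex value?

s_0 = plaintext = 0x46D5
s_1 = Round(s_0, k_0) = 0xD59B
s_2 = Round(s_1, k_1) = 0x9BF4
s_3 = Round(s_2, k_2) = 0xF492
s_4 = Round(s_3, k_3) = 0x9218
s_5 = Round(s_4, k_4) = 0x1809
s_6 = Round(s_5, k_5) = 0x092A
s_7 = Round(s_6, k_6) = 0x2A9F

0x2A9F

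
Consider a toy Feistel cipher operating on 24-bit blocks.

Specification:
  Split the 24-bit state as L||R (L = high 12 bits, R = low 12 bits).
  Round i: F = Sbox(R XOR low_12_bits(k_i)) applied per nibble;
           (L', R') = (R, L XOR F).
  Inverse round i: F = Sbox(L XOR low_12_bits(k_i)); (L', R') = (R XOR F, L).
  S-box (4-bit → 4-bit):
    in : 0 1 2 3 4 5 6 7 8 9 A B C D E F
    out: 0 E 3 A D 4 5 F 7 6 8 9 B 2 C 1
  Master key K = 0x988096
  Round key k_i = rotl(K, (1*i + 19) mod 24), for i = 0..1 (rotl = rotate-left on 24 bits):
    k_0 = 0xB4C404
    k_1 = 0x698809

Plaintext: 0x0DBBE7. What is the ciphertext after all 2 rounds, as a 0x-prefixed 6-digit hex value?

0x111D00

s_0 = plaintext = 0x0DBBE7
s_1 = Round(s_0, k_0) = 0xBE7111
s_2 = Round(s_1, k_1) = 0x111D00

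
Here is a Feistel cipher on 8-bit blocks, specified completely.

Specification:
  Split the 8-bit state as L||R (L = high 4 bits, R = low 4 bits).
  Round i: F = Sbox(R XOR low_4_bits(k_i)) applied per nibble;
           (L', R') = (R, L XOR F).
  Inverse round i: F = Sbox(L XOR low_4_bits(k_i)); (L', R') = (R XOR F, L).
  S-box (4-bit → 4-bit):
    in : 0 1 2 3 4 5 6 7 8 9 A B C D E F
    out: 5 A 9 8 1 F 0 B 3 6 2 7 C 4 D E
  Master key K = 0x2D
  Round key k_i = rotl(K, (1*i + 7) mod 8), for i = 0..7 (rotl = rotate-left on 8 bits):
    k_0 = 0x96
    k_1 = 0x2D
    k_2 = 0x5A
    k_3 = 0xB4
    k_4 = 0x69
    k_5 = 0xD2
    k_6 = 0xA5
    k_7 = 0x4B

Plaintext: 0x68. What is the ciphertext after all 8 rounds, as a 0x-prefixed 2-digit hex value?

0x6E

s_0 = plaintext = 0x68
s_1 = Round(s_0, k_0) = 0x8B
s_2 = Round(s_1, k_1) = 0xB8
s_3 = Round(s_2, k_2) = 0x82
s_4 = Round(s_3, k_3) = 0x28
s_5 = Round(s_4, k_4) = 0x88
s_6 = Round(s_5, k_5) = 0x8A
s_7 = Round(s_6, k_6) = 0xA6
s_8 = Round(s_7, k_7) = 0x6E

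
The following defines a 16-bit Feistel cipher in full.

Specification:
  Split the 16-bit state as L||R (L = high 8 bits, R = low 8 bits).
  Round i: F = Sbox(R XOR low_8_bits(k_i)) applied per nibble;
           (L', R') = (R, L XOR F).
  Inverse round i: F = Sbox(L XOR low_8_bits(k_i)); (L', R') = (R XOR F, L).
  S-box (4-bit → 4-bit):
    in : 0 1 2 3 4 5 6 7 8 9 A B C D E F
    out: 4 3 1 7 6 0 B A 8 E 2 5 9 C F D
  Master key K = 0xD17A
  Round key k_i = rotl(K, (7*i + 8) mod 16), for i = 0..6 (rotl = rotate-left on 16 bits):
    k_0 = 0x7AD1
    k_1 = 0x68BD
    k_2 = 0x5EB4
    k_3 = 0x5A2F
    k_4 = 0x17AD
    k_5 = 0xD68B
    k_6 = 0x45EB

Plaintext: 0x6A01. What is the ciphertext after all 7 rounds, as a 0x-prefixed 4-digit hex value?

s_0 = plaintext = 0x6A01
s_1 = Round(s_0, k_0) = 0x01AE
s_2 = Round(s_1, k_1) = 0xAE36
s_3 = Round(s_2, k_2) = 0x362F
s_4 = Round(s_3, k_3) = 0x2F72
s_5 = Round(s_4, k_4) = 0x72E2
s_6 = Round(s_5, k_5) = 0xE2CC
s_7 = Round(s_6, k_6) = 0xCCF8

0xCCF8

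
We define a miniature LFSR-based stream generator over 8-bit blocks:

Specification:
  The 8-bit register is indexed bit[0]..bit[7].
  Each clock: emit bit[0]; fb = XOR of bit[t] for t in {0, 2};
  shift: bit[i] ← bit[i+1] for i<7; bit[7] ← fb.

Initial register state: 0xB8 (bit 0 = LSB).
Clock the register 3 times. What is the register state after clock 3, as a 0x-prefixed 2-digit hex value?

reg_0 = 0xB8
clock 1: out=0, reg = 0x5C
clock 2: out=0, reg = 0xAE
clock 3: out=0, reg = 0xD7

0xD7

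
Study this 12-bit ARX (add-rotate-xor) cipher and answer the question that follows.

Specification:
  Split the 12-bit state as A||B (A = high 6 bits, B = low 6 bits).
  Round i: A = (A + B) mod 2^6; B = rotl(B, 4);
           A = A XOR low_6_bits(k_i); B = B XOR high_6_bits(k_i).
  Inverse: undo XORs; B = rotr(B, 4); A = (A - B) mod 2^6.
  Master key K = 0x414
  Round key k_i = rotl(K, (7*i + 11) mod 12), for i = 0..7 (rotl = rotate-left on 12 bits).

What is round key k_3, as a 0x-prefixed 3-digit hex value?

K = 0x414
k_0 = rotl(K, (7*0+11) mod 12) = rotl(K, 11) = 0x20A
k_1 = rotl(K, (7*1+11) mod 12) = rotl(K, 6) = 0x510
k_2 = rotl(K, (7*2+11) mod 12) = rotl(K, 1) = 0x828
k_3 = rotl(K, (7*3+11) mod 12) = rotl(K, 8) = 0x441

0x441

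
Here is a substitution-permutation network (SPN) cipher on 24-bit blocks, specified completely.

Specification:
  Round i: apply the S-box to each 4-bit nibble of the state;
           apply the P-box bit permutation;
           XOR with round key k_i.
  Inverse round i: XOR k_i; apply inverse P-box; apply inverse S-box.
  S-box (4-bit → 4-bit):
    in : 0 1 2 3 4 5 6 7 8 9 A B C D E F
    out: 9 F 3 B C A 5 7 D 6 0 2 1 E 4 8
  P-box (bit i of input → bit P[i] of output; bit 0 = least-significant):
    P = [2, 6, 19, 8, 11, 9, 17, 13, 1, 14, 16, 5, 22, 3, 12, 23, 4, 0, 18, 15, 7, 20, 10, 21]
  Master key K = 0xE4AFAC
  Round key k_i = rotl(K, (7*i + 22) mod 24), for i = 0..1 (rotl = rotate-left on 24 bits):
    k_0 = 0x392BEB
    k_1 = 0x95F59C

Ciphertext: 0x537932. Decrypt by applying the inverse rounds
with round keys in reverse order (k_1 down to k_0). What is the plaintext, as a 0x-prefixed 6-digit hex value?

s_0 = ciphertext = 0x537932
s_1 = InvRound(s_0, k_1) = 0x64306C
s_2 = InvRound(s_1, k_0) = 0x296628

0x296628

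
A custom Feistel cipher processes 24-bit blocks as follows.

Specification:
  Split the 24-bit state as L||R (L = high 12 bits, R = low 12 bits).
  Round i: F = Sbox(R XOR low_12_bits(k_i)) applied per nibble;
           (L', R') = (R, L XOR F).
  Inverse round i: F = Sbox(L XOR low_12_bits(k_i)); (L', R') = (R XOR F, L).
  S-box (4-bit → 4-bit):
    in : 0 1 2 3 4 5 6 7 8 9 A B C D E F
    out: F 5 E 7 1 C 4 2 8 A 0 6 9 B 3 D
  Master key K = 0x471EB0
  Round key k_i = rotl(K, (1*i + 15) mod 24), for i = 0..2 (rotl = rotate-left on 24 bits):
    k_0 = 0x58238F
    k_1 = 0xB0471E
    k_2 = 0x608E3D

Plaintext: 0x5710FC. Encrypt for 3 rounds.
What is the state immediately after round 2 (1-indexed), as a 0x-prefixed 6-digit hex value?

0x256CE4

s_0 = plaintext = 0x5710FC
s_1 = Round(s_0, k_0) = 0x0FC256
s_2 = Round(s_1, k_1) = 0x256CE4
s_3 = Round(s_2, k_2) = 0xCE4CEC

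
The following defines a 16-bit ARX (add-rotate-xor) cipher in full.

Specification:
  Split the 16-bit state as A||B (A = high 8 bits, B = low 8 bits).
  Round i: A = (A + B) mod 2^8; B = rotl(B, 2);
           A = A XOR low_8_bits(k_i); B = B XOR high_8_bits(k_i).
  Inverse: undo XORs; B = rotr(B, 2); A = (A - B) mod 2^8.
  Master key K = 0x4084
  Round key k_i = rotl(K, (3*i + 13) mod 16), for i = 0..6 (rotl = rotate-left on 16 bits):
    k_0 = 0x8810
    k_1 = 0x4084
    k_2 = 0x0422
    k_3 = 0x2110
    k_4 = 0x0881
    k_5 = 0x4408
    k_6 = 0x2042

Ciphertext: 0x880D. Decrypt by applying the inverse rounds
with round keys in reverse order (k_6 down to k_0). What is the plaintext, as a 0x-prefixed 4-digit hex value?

s_0 = ciphertext = 0x880D
s_1 = InvRound(s_0, k_6) = 0x7F4B
s_2 = InvRound(s_1, k_5) = 0xB4C3
s_3 = InvRound(s_2, k_4) = 0x43F2
s_4 = InvRound(s_3, k_3) = 0x5FF4
s_5 = InvRound(s_4, k_2) = 0x413C
s_6 = InvRound(s_5, k_1) = 0xA61F
s_7 = InvRound(s_6, k_0) = 0xD1E5

0xD1E5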